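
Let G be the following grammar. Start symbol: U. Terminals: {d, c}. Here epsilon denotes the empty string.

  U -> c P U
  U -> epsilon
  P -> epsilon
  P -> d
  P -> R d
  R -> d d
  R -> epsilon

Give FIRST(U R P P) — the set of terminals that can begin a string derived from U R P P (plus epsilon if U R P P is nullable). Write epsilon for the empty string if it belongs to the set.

{epsilon, c, d}

FIRST(U): from U->c P U we get {c}; from U->epsilon we get {epsilon}. So FIRST(U) = {epsilon, c}.
FIRST(R): from R->d d we get {d}; from R->epsilon we get {epsilon}. So FIRST(R) = {epsilon, d}.
FIRST(P): from P->epsilon we get {epsilon}; from P->d we get {d}; from P->R d we get {d}. So FIRST(P) = {epsilon, d}.
FIRST(U R P P): take FIRST of each symbol in turn, carrying on past any symbol whose FIRST contains epsilon; result {epsilon, c, d}.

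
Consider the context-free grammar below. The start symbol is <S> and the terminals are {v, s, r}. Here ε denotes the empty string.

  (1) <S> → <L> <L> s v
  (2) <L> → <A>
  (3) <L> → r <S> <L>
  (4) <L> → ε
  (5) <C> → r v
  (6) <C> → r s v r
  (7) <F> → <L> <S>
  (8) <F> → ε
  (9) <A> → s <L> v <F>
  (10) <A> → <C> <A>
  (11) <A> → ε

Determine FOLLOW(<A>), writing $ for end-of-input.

{r, s, v}

FIRST(<C>) = {r}
FIRST(<A>) = {ε, r, s}  (via <C> <A>)
FIRST(<L>) = {ε, r, s}  (via <A>)
FIRST(<S>) = {r, s}  (via <L> <L> s v)
FIRST(<F>) = {ε, r, s}  (via <L> <S>)
FOLLOW(<S>) includes $ since <S> is the start symbol.
FOLLOW(<L>): in <S>→<L> <L> s v (occurrence 1), <L> is followed by <L> s v with FIRST {r, s}; in <S>→<L> <L> s v (occurrence 2), <L> is followed by s v with FIRST {s}; in <L>→r <S> <L>, the suffix after <L> is empty (adds nothing new); in <F>→<L> <S>, <L> is followed by <S> with FIRST {r, s}; in <A>→s <L> v <F>, <L> is followed by v <F> with FIRST {v}. Thus FOLLOW(<L>) = {r, s, v}.
FOLLOW(<A>): in <L>→<A>, the suffix after <A> is empty, so FOLLOW(<A>) ⊇ FOLLOW(<L>) = {r, s, v}; in <A>→<C> <A>, the suffix after <A> is empty (adds nothing new). Thus FOLLOW(<A>) = {r, s, v}.
FOLLOW(<C>): in <A>→<C> <A>, <C> is followed by <A> with FIRST {ε, r, s}; in <A>→<C> <A>, the suffix after <C> is nullable, so FOLLOW(<C>) ⊇ FOLLOW(<A>) = {r, s, v}. Thus FOLLOW(<C>) = {r, s, v}.
FOLLOW(<F>): in <A>→s <L> v <F>, the suffix after <F> is empty, so FOLLOW(<F>) ⊇ FOLLOW(<A>) = {r, s, v}. Thus FOLLOW(<F>) = {r, s, v}.
FOLLOW(<S>): in <L>→r <S> <L>, <S> is followed by <L> with FIRST {ε, r, s}; in <L>→r <S> <L>, the suffix after <S> is nullable, so FOLLOW(<S>) ⊇ FOLLOW(<L>) = {r, s, v}; in <F>→<L> <S>, the suffix after <S> is empty, so FOLLOW(<S>) ⊇ FOLLOW(<F>) = {r, s, v}. Thus FOLLOW(<S>) = {$, r, s, v}.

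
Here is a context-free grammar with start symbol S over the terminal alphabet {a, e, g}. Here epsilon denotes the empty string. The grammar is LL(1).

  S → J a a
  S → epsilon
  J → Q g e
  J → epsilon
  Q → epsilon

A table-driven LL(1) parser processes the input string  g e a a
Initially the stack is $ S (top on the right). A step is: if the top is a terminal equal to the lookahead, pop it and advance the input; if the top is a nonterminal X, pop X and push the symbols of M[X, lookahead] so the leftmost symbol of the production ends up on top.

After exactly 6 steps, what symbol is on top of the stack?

step 1: stack=$ S  input=g e a a $  — expand S → J a a
step 2: stack=$ a a J  input=g e a a $  — expand J → Q g e
step 3: stack=$ a a e g Q  input=g e a a $  — expand Q → epsilon
step 4: stack=$ a a e g  input=g e a a $  — match g
step 5: stack=$ a a e  input=e a a $  — match e
step 6: stack=$ a a  input=a a $  — match a
Stack after step 6: $ a (top = a).

a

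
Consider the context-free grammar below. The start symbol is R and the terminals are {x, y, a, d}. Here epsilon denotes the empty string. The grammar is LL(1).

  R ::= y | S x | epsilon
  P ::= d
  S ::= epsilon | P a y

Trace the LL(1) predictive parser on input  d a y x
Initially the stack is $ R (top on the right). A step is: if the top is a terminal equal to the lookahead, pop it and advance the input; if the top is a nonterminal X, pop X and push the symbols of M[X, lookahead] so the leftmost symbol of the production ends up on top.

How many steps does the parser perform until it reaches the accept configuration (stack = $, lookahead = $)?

7

     Stack      Input      Action
  1  $ R        d a y x $  expand R ::= S x
  2  $ x S      d a y x $  expand S ::= P a y
  3  $ x y a P  d a y x $  expand P ::= d
  4  $ x y a d  d a y x $  match d
  5  $ x y a    a y x $    match a
  6  $ x y      y x $      match y
  7  $ x        x $        match x
Accept reached after 7 steps.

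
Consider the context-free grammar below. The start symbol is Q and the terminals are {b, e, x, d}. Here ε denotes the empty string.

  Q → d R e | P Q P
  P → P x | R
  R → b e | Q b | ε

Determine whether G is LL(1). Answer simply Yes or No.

FIRST(Q) = {b, d, x}
FIRST(P) = {ε, b, d, x}
FIRST(R) = {ε, b, d, x}
FOLLOW(Q) = {$, b, d, x}
FOLLOW(P) = {$, b, d, x}
FOLLOW(R) = {$, b, d, e, x}
Cell M[P, b] receives both P → P x and P → R — the grammar is not LL(1).

No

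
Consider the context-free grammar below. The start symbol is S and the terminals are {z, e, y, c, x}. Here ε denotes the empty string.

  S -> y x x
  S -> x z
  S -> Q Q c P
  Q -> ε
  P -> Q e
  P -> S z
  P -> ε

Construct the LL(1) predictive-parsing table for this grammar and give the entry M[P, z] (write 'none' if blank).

P -> ε

FIRST(Q): from Q->ε we get {ε}. So FIRST(Q) = {ε}.
FIRST(S): from S->y x x we get {y}; from S->x z we get {x}; from S->Q Q c P we get {c}. So FIRST(S) = {c, x, y}.
FIRST(P): from P->Q e we get {e}; from P->S z we get {c, x, y}; from P->ε we get {ε}. So FIRST(P) = {ε, c, e, x, y}.
FOLLOW(S) includes $ since S is the start symbol.
FOLLOW(S): in P->S z, S is followed by z with FIRST {z}. Thus FOLLOW(S) = {$, z}.
FOLLOW(P): in S->Q Q c P, the suffix after P is empty, so FOLLOW(P) ⊇ FOLLOW(S) = {$, z}. Thus FOLLOW(P) = {$, z}.
For P -> Q e: FIRST(Q e) = {e}, so it goes in M[P, t] for t ∈ {e}.
For P -> S z: FIRST(S z) = {c, x, y}, so it goes in M[P, t] for t ∈ {c, x, y}.
For P -> ε: FIRST(ε) = {ε}, so it goes in M[P, t] for t ∈ {}; since ε ∈ FIRST, also for every t ∈ FOLLOW(P) = {$, z}.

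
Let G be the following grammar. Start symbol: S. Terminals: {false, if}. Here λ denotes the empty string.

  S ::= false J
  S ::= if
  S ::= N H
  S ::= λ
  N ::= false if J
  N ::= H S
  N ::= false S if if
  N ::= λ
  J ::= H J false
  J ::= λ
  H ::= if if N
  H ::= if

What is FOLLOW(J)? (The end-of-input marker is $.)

FIRST(H) = {if}
FIRST(N) = {λ, false, if}  (via H S)
FIRST(J) = {λ, if}  (via H J false)
FIRST(S) = {λ, false, if}  (via N H)
FOLLOW(S) includes $ since S is the start symbol.
FOLLOW(S): in N::=H S, the suffix after S is empty, so FOLLOW(S) ⊇ FOLLOW(N) = {$, false, if}; in N::=false S if if, S is followed by if if with FIRST {if}. Thus FOLLOW(S) = {$, false, if}.
FOLLOW(N): in S::=N H, N is followed by H with FIRST {if}; in H::=if if N, the suffix after N is empty, so FOLLOW(N) ⊇ FOLLOW(H) = {$, false, if}. Thus FOLLOW(N) = {$, false, if}.
FOLLOW(J): in S::=false J, the suffix after J is empty, so FOLLOW(J) ⊇ FOLLOW(S) = {$, false, if}; in N::=false if J, the suffix after J is empty, so FOLLOW(J) ⊇ FOLLOW(N) = {$, false, if}; in J::=H J false, J is followed by false with FIRST {false}. Thus FOLLOW(J) = {$, false, if}.
FOLLOW(H): in S::=N H, the suffix after H is empty, so FOLLOW(H) ⊇ FOLLOW(S) = {$, false, if}; in N::=H S, H is followed by S with FIRST {λ, false, if}; in N::=H S, the suffix after H is nullable, so FOLLOW(H) ⊇ FOLLOW(N) = {$, false, if}; in J::=H J false, H is followed by J false with FIRST {false, if}. Thus FOLLOW(H) = {$, false, if}.

{$, false, if}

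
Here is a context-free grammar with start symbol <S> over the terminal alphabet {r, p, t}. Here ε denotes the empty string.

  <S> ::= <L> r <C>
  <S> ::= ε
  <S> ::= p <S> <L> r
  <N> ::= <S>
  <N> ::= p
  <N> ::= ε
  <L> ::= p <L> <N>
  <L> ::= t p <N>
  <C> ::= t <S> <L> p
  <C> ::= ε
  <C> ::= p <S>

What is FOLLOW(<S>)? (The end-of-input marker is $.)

FIRST(<L>): from <L>::=p <L> <N> we get {p}; from <L>::=t p <N> we get {t}. So FIRST(<L>) = {p, t}.
FIRST(<C>): from <C>::=t <S> <L> p we get {t}; from <C>::=ε we get {ε}; from <C>::=p <S> we get {p}. So FIRST(<C>) = {ε, p, t}.
FIRST(<S>): from <S>::=<L> r <C> we get {p, t}; from <S>::=ε we get {ε}; from <S>::=p <S> <L> r we get {p}. So FIRST(<S>) = {ε, p, t}.
FIRST(<N>): from <N>::=<S> we get {ε, p, t}; from <N>::=p we get {p}; from <N>::=ε we get {ε}. So FIRST(<N>) = {ε, p, t}.
FOLLOW(<S>) includes $ since <S> is the start symbol.
FOLLOW(<L>): in <S>::=<L> r <C>, <L> is followed by r <C> with FIRST {r}; in <S>::=p <S> <L> r, <L> is followed by r with FIRST {r}; in <L>::=p <L> <N>, <L> is followed by <N> with FIRST {ε, p, t}; in <L>::=p <L> <N>, the suffix after <L> is nullable (adds nothing new); in <C>::=t <S> <L> p, <L> is followed by p with FIRST {p}. Thus FOLLOW(<L>) = {p, r, t}.
FOLLOW(<N>): in <L>::=p <L> <N>, the suffix after <N> is empty, so FOLLOW(<N>) ⊇ FOLLOW(<L>) = {p, r, t}; in <L>::=t p <N>, the suffix after <N> is empty, so FOLLOW(<N>) ⊇ FOLLOW(<L>) = {p, r, t}. Thus FOLLOW(<N>) = {p, r, t}.
FOLLOW(<S>): in <S>::=p <S> <L> r, <S> is followed by <L> r with FIRST {p, t}; in <N>::=<S>, the suffix after <S> is empty, so FOLLOW(<S>) ⊇ FOLLOW(<N>) = {p, r, t}; in <C>::=t <S> <L> p, <S> is followed by <L> p with FIRST {p, t}; in <C>::=p <S>, the suffix after <S> is empty, so FOLLOW(<S>) ⊇ FOLLOW(<C>) = {$, p, r, t}. Thus FOLLOW(<S>) = {$, p, r, t}.
FOLLOW(<C>): in <S>::=<L> r <C>, the suffix after <C> is empty, so FOLLOW(<C>) ⊇ FOLLOW(<S>) = {$, p, r, t}. Thus FOLLOW(<C>) = {$, p, r, t}.

{$, p, r, t}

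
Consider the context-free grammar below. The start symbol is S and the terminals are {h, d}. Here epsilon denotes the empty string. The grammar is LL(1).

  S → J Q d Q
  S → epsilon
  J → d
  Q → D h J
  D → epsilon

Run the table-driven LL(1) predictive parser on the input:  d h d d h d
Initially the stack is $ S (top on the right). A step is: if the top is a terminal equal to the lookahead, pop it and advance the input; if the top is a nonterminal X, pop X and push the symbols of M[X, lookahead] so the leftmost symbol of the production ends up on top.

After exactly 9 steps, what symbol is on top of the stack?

     Stack        Input          Action
  1  $ S          d h d d h d $  expand S → J Q d Q
  2  $ Q d Q J    d h d d h d $  expand J → d
  3  $ Q d Q d    d h d d h d $  match d
  4  $ Q d Q      h d d h d $    expand Q → D h J
  5  $ Q d J h D  h d d h d $    expand D → epsilon
  6  $ Q d J h    h d d h d $    match h
  7  $ Q d J      d d h d $      expand J → d
  8  $ Q d d      d d h d $      match d
  9  $ Q d        d h d $        match d
Stack after step 9: $ Q (top = Q).

Q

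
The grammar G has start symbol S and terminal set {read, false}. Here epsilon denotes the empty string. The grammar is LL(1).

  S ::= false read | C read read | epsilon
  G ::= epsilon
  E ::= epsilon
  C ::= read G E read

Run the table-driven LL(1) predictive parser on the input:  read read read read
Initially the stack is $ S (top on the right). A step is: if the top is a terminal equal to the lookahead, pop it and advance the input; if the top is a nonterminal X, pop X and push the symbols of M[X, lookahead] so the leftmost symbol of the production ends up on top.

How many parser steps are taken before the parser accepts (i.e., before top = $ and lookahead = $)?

     Stack                      Input                  Action
  1  $ S                        read read read read $  expand S ::= C read read
  2  $ read read C              read read read read $  expand C ::= read G E read
  3  $ read read read E G read  read read read read $  match read
  4  $ read read read E G       read read read $       expand G ::= epsilon
  5  $ read read read E         read read read $       expand E ::= epsilon
  6  $ read read read           read read read $       match read
  7  $ read read                read read $            match read
  8  $ read                     read $                 match read
Accept reached after 8 steps.

8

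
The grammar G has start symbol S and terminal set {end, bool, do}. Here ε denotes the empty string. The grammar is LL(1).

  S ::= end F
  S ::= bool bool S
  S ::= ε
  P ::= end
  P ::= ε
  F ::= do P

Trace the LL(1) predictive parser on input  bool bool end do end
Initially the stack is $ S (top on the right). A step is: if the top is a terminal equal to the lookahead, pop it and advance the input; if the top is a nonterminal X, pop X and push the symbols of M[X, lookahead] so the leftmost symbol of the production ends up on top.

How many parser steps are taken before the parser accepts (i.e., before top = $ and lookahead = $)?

step 1: stack=$ S  input=bool bool end do end $  — expand S ::= bool bool S
step 2: stack=$ S bool bool  input=bool bool end do end $  — match bool
step 3: stack=$ S bool  input=bool end do end $  — match bool
step 4: stack=$ S  input=end do end $  — expand S ::= end F
step 5: stack=$ F end  input=end do end $  — match end
step 6: stack=$ F  input=do end $  — expand F ::= do P
step 7: stack=$ P do  input=do end $  — match do
step 8: stack=$ P  input=end $  — expand P ::= end
step 9: stack=$ end  input=end $  — match end
Accept reached after 9 steps.

9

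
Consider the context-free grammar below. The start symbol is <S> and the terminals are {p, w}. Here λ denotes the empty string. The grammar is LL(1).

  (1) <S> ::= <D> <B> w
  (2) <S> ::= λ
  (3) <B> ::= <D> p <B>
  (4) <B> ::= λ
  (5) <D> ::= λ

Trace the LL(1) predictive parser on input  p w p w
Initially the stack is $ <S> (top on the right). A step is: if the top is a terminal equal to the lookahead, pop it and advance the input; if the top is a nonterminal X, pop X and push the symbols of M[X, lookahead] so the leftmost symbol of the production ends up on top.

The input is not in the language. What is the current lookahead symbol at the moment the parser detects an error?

p

step 1: stack=$ <S>  input=p w p w $  — expand <S> ::= <D> <B> w
step 2: stack=$ w <B> <D>  input=p w p w $  — expand <D> ::= λ
step 3: stack=$ w <B>  input=p w p w $  — expand <B> ::= <D> p <B>
step 4: stack=$ w <B> p <D>  input=p w p w $  — expand <D> ::= λ
step 5: stack=$ w <B> p  input=p w p w $  — match p
step 6: stack=$ w <B>  input=w p w $  — expand <B> ::= λ
step 7: stack=$ w  input=w p w $  — match w
step 8: stack=$  input=p w $  — error: stack empty but input remains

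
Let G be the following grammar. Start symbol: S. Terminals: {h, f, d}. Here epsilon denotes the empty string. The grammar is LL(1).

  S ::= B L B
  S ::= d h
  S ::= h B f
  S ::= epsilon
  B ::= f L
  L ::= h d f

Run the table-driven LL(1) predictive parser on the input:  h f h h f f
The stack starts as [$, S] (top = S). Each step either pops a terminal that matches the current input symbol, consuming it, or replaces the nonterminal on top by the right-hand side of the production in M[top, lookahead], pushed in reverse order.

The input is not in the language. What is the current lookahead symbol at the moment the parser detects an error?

     Stack      Input          Action
  1  $ S        h f h h f f $  expand S ::= h B f
  2  $ f B h    h f h h f f $  match h
  3  $ f B      f h h f f $    expand B ::= f L
  4  $ f L f    f h h f f $    match f
  5  $ f L      h h f f $      expand L ::= h d f
  6  $ f f d h  h h f f $      match h
  7  $ f f d    h f f $        error: top is terminal d but lookahead is h

h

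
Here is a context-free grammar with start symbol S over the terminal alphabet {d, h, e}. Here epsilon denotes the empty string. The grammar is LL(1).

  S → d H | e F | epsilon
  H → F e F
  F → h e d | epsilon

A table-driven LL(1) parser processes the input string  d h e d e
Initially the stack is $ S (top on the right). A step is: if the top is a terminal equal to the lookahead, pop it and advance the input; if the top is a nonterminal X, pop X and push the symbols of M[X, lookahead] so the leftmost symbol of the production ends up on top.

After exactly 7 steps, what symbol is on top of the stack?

e

step 1: stack=$ S  input=d h e d e $  — expand S → d H
step 2: stack=$ H d  input=d h e d e $  — match d
step 3: stack=$ H  input=h e d e $  — expand H → F e F
step 4: stack=$ F e F  input=h e d e $  — expand F → h e d
step 5: stack=$ F e d e h  input=h e d e $  — match h
step 6: stack=$ F e d e  input=e d e $  — match e
step 7: stack=$ F e d  input=d e $  — match d
Stack after step 7: $ F e (top = e).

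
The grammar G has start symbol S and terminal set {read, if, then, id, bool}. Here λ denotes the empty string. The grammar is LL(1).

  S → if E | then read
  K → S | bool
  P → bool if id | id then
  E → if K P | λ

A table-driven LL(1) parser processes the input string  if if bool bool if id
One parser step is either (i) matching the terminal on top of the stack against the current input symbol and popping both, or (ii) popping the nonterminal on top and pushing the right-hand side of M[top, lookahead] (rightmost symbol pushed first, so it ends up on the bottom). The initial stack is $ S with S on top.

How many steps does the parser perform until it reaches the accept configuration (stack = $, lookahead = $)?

step 1: stack=$ S  input=if if bool bool if id $  — expand S → if E
step 2: stack=$ E if  input=if if bool bool if id $  — match if
step 3: stack=$ E  input=if bool bool if id $  — expand E → if K P
step 4: stack=$ P K if  input=if bool bool if id $  — match if
step 5: stack=$ P K  input=bool bool if id $  — expand K → bool
step 6: stack=$ P bool  input=bool bool if id $  — match bool
step 7: stack=$ P  input=bool if id $  — expand P → bool if id
step 8: stack=$ id if bool  input=bool if id $  — match bool
step 9: stack=$ id if  input=if id $  — match if
step 10: stack=$ id  input=id $  — match id
Accept reached after 10 steps.

10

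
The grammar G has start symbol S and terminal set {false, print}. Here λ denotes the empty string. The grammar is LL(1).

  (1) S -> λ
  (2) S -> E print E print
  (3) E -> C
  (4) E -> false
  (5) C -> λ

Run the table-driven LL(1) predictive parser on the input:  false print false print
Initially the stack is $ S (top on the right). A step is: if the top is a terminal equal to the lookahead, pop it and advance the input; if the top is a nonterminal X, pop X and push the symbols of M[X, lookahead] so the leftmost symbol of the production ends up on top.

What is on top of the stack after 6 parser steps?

     Stack                  Input                      Action
  1  $ S                    false print false print $  expand S -> E print E print
  2  $ print E print E      false print false print $  expand E -> false
  3  $ print E print false  false print false print $  match false
  4  $ print E print        print false print $        match print
  5  $ print E              false print $              expand E -> false
  6  $ print false          false print $              match false
Stack after step 6: $ print (top = print).

print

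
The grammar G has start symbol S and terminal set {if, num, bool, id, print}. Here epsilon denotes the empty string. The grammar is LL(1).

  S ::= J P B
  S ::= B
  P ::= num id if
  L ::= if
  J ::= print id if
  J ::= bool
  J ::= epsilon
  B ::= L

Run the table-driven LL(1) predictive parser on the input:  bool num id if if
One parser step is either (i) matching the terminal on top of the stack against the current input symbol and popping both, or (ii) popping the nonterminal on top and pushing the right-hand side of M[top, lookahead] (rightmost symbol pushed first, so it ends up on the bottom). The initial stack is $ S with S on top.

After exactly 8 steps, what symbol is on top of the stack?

step 1: stack=$ S  input=bool num id if if $  — expand S ::= J P B
step 2: stack=$ B P J  input=bool num id if if $  — expand J ::= bool
step 3: stack=$ B P bool  input=bool num id if if $  — match bool
step 4: stack=$ B P  input=num id if if $  — expand P ::= num id if
step 5: stack=$ B if id num  input=num id if if $  — match num
step 6: stack=$ B if id  input=id if if $  — match id
step 7: stack=$ B if  input=if if $  — match if
step 8: stack=$ B  input=if $  — expand B ::= L
Stack after step 8: $ L (top = L).

L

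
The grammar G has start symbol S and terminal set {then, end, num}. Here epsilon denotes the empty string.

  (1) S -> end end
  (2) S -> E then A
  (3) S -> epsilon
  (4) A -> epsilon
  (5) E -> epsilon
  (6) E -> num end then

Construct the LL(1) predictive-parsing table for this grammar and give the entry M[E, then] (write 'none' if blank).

FIRST(A) = {epsilon}
FIRST(E) = {epsilon, num}
FIRST(S) = {epsilon, end, num, then}  (via E then A)
FOLLOW(S) includes $ since S is the start symbol.
FOLLOW(E): in S->E then A, E is followed by then A with FIRST {then}. Thus FOLLOW(E) = {then}.
For E -> epsilon: FIRST(epsilon) = {epsilon}, so it goes in M[E, t] for t ∈ {}; since epsilon ∈ FIRST, also for every t ∈ FOLLOW(E) = {then}.
For E -> num end then: FIRST(num end then) = {num}, so it goes in M[E, t] for t ∈ {num}.

E -> epsilon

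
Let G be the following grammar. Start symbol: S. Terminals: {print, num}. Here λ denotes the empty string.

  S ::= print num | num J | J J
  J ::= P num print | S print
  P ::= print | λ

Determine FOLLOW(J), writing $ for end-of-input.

{$, num, print}

FIRST(P): from P::=print we get {print}; from P::=λ we get {λ}. So FIRST(P) = {λ, print}.
FIRST(S): from S::=print num we get {print}; from S::=num J we get {num}; from S::=J J we get {num, print}. So FIRST(S) = {num, print}.
FIRST(J): from J::=P num print we get {num, print}; from J::=S print we get {num, print}. So FIRST(J) = {num, print}.
FOLLOW(S) includes $ since S is the start symbol.
FOLLOW(S): in J::=S print, S is followed by print with FIRST {print}. Thus FOLLOW(S) = {$, print}.
FOLLOW(J): in S::=num J, the suffix after J is empty, so FOLLOW(J) ⊇ FOLLOW(S) = {$, print}; in S::=J J (occurrence 1), J is followed by J with FIRST {num, print}; in S::=J J (occurrence 2), the suffix after J is empty, so FOLLOW(J) ⊇ FOLLOW(S) = {$, print}. Thus FOLLOW(J) = {$, num, print}.
FOLLOW(P): in J::=P num print, P is followed by num print with FIRST {num}. Thus FOLLOW(P) = {num}.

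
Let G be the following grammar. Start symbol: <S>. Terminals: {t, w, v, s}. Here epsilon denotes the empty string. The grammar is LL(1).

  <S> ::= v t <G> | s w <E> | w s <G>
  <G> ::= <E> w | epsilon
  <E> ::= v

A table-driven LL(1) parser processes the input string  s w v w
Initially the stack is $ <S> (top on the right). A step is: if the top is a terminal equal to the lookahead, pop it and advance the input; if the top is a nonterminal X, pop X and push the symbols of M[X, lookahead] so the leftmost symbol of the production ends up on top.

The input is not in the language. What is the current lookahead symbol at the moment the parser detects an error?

w

     Stack      Input      Action
  1  $ <S>      s w v w $  expand <S> ::= s w <E>
  2  $ <E> w s  s w v w $  match s
  3  $ <E> w    w v w $    match w
  4  $ <E>      v w $      expand <E> ::= v
  5  $ v        v w $      match v
  6  $          w $        error: stack empty but input remains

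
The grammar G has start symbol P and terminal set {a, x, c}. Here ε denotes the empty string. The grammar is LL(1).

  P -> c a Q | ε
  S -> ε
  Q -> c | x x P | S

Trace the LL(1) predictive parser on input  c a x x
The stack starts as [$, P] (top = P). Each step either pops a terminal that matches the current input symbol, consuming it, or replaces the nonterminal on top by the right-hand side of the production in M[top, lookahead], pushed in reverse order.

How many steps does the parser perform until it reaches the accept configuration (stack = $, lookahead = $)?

step 1: stack=$ P  input=c a x x $  — expand P -> c a Q
step 2: stack=$ Q a c  input=c a x x $  — match c
step 3: stack=$ Q a  input=a x x $  — match a
step 4: stack=$ Q  input=x x $  — expand Q -> x x P
step 5: stack=$ P x x  input=x x $  — match x
step 6: stack=$ P x  input=x $  — match x
step 7: stack=$ P  input=$  — expand P -> ε
Accept reached after 7 steps.

7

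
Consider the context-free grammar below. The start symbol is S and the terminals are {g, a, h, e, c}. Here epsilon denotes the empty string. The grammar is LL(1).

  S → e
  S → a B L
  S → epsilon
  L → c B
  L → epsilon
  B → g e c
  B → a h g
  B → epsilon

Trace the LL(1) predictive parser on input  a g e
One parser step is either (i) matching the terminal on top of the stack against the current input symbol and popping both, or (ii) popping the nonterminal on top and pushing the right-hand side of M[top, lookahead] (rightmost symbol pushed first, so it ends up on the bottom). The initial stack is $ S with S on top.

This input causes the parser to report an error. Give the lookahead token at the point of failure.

     Stack      Input    Action
  1  $ S        a g e $  expand S → a B L
  2  $ L B a    a g e $  match a
  3  $ L B      g e $    expand B → g e c
  4  $ L c e g  g e $    match g
  5  $ L c e    e $      match e
  6  $ L c      $        error: top is terminal c but lookahead is $

$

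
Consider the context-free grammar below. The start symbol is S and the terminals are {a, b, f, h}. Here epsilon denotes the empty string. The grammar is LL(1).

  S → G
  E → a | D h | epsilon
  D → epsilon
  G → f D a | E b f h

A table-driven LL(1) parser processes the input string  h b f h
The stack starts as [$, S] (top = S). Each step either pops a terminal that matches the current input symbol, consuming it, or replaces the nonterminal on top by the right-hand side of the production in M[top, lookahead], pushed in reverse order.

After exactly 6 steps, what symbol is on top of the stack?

     Stack        Input      Action
  1  $ S          h b f h $  expand S → G
  2  $ G          h b f h $  expand G → E b f h
  3  $ h f b E    h b f h $  expand E → D h
  4  $ h f b h D  h b f h $  expand D → epsilon
  5  $ h f b h    h b f h $  match h
  6  $ h f b      b f h $    match b
Stack after step 6: $ h f (top = f).

f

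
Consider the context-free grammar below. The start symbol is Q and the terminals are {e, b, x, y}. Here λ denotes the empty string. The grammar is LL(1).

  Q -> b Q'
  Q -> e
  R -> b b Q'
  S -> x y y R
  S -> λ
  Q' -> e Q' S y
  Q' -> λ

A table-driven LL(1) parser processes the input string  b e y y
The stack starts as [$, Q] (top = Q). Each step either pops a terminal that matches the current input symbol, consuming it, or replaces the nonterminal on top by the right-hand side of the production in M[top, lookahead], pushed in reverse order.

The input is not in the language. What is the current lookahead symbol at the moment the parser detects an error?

step 1: stack=$ Q  input=b e y y $  — expand Q -> b Q'
step 2: stack=$ Q' b  input=b e y y $  — match b
step 3: stack=$ Q'  input=e y y $  — expand Q' -> e Q' S y
step 4: stack=$ y S Q' e  input=e y y $  — match e
step 5: stack=$ y S Q'  input=y y $  — expand Q' -> λ
step 6: stack=$ y S  input=y y $  — expand S -> λ
step 7: stack=$ y  input=y y $  — match y
step 8: stack=$  input=y $  — error: stack empty but input remains

y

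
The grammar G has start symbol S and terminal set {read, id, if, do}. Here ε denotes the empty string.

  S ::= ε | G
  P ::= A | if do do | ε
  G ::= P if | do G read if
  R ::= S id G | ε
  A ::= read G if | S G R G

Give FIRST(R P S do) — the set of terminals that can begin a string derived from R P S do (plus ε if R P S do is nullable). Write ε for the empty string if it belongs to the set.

{do, id, if, read}

FIRST(S) = {ε, do, if, read}  (via G)
FIRST(R) = {ε, do, id, if, read}  (via S id G)
FIRST(P) = {ε, do, if, read}  (via A)
FIRST(G) = {do, if, read}  (via P if)
FIRST(A) = {do, if, read}  (via S G R G)
FIRST(R P S do): take FIRST of each symbol in turn, carrying on past any symbol whose FIRST contains ε; result {do, id, if, read}.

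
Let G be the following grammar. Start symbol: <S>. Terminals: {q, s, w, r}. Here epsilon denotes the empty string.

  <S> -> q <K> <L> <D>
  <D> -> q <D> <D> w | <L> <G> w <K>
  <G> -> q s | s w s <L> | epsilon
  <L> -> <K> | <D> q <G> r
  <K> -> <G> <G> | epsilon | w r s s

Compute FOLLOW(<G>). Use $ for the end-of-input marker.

FIRST(<S>): from <S>->q <K> <L> <D> we get {q}. So FIRST(<S>) = {q}.
FIRST(<G>): from <G>->q s we get {q}; from <G>->s w s <L> we get {s}; from <G>->epsilon we get {epsilon}. So FIRST(<G>) = {epsilon, q, s}.
FIRST(<K>): from <K>-><G> <G> we get {epsilon, q, s}; from <K>->epsilon we get {epsilon}; from <K>->w r s s we get {w}. So FIRST(<K>) = {epsilon, q, s, w}.
FIRST(<D>): from <D>->q <D> <D> w we get {q}; from <D>-><L> <G> w <K> we get {q, s, w}. So FIRST(<D>) = {q, s, w}.
FIRST(<L>): from <L>-><K> we get {epsilon, q, s, w}; from <L>-><D> q <G> r we get {q, s, w}. So FIRST(<L>) = {epsilon, q, s, w}.
FOLLOW(<S>) includes $ since <S> is the start symbol.
FOLLOW(<S>): <S> appears on no right-hand side. Thus FOLLOW(<S>) = {$}.
FOLLOW(<D>): in <S>->q <K> <L> <D>, the suffix after <D> is empty, so FOLLOW(<D>) ⊇ FOLLOW(<S>) = {$}; in <D>->q <D> <D> w (occurrence 1), <D> is followed by <D> w with FIRST {q, s, w}; in <D>->q <D> <D> w (occurrence 2), <D> is followed by w with FIRST {w}; in <L>-><D> q <G> r, <D> is followed by q <G> r with FIRST {q}. Thus FOLLOW(<D>) = {$, q, s, w}.
FOLLOW(<G>): in <D>-><L> <G> w <K>, <G> is followed by w <K> with FIRST {w}; in <L>-><D> q <G> r, <G> is followed by r with FIRST {r}; in <K>-><G> <G> (occurrence 1), <G> is followed by <G> with FIRST {epsilon, q, s}; in <K>-><G> <G> (occurrence 1), the suffix after <G> is nullable, so FOLLOW(<G>) ⊇ FOLLOW(<K>) = {$, q, r, s, w}; in <K>-><G> <G> (occurrence 2), the suffix after <G> is empty, so FOLLOW(<G>) ⊇ FOLLOW(<K>) = {$, q, r, s, w}. Thus FOLLOW(<G>) = {$, q, r, s, w}.
FOLLOW(<L>): in <S>->q <K> <L> <D>, <L> is followed by <D> with FIRST {q, s, w}; in <D>-><L> <G> w <K>, <L> is followed by <G> w <K> with FIRST {q, s, w}; in <G>->s w s <L>, the suffix after <L> is empty, so FOLLOW(<L>) ⊇ FOLLOW(<G>) = {$, q, r, s, w}. Thus FOLLOW(<L>) = {$, q, r, s, w}.
FOLLOW(<K>): in <S>->q <K> <L> <D>, <K> is followed by <L> <D> with FIRST {q, s, w}; in <D>-><L> <G> w <K>, the suffix after <K> is empty, so FOLLOW(<K>) ⊇ FOLLOW(<D>) = {$, q, s, w}; in <L>-><K>, the suffix after <K> is empty, so FOLLOW(<K>) ⊇ FOLLOW(<L>) = {$, q, r, s, w}. Thus FOLLOW(<K>) = {$, q, r, s, w}.

{$, q, r, s, w}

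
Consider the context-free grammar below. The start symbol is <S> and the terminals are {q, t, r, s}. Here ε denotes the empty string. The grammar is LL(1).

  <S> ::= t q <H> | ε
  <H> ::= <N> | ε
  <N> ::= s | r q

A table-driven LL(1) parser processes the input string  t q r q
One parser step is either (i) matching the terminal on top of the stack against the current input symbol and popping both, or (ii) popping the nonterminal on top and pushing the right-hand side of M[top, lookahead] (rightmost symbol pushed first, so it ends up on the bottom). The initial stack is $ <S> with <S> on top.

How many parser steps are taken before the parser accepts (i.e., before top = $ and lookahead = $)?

step 1: stack=$ <S>  input=t q r q $  — expand <S> ::= t q <H>
step 2: stack=$ <H> q t  input=t q r q $  — match t
step 3: stack=$ <H> q  input=q r q $  — match q
step 4: stack=$ <H>  input=r q $  — expand <H> ::= <N>
step 5: stack=$ <N>  input=r q $  — expand <N> ::= r q
step 6: stack=$ q r  input=r q $  — match r
step 7: stack=$ q  input=q $  — match q
Accept reached after 7 steps.

7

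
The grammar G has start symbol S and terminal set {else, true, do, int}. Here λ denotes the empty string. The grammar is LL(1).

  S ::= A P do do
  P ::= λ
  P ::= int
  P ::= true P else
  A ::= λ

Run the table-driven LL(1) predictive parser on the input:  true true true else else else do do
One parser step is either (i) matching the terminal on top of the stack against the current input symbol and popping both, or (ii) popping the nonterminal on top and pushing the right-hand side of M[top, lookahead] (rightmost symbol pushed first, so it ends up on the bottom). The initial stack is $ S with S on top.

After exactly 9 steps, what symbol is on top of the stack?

else

     Stack                          Input                                  Action
  1  $ S                            true true true else else else do do $  expand S ::= A P do do
  2  $ do do P A                    true true true else else else do do $  expand A ::= λ
  3  $ do do P                      true true true else else else do do $  expand P ::= true P else
  4  $ do do else P true            true true true else else else do do $  match true
  5  $ do do else P                 true true else else else do do $       expand P ::= true P else
  6  $ do do else else P true       true true else else else do do $       match true
  7  $ do do else else P            true else else else do do $            expand P ::= true P else
  8  $ do do else else else P true  true else else else do do $            match true
  9  $ do do else else else P       else else else do do $                 expand P ::= λ
Stack after step 9: $ do do else else else (top = else).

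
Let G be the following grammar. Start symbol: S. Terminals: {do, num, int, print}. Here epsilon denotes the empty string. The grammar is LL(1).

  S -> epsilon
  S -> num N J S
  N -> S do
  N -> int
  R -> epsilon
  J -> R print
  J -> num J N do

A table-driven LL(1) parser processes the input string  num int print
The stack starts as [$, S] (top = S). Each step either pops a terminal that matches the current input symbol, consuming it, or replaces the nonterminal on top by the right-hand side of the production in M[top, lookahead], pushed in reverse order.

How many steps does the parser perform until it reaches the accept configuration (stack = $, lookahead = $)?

     Stack        Input            Action
  1  $ S          num int print $  expand S -> num N J S
  2  $ S J N num  num int print $  match num
  3  $ S J N      int print $      expand N -> int
  4  $ S J int    int print $      match int
  5  $ S J        print $          expand J -> R print
  6  $ S print R  print $          expand R -> epsilon
  7  $ S print    print $          match print
  8  $ S          $                expand S -> epsilon
Accept reached after 8 steps.

8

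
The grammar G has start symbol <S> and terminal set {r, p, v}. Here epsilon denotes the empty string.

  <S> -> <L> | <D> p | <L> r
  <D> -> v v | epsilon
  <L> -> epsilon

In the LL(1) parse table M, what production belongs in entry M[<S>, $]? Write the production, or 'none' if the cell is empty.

<S> -> <L>

FIRST(<D>): from <D>->v v we get {v}; from <D>->epsilon we get {epsilon}. So FIRST(<D>) = {epsilon, v}.
FIRST(<L>): from <L>->epsilon we get {epsilon}. So FIRST(<L>) = {epsilon}.
FIRST(<S>): from <S>-><L> we get {epsilon}; from <S>-><D> p we get {p, v}; from <S>-><L> r we get {r}. So FIRST(<S>) = {epsilon, p, r, v}.
FOLLOW(<S>) includes $ since <S> is the start symbol.
FOLLOW(<S>): <S> appears on no right-hand side. Thus FOLLOW(<S>) = {$}.
For <S> -> <L>: FIRST(<L>) = {epsilon}, so it goes in M[<S>, t] for t ∈ {}; since epsilon ∈ FIRST, also for every t ∈ FOLLOW(<S>) = {$}.
For <S> -> <D> p: FIRST(<D> p) = {p, v}, so it goes in M[<S>, t] for t ∈ {p, v}.
For <S> -> <L> r: FIRST(<L> r) = {r}, so it goes in M[<S>, t] for t ∈ {r}.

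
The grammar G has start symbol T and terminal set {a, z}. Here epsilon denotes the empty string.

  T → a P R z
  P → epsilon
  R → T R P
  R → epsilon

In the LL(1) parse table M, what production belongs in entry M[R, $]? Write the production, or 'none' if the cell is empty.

FIRST(T): from T→a P R z we get {a}. So FIRST(T) = {a}.
FIRST(P): from P→epsilon we get {epsilon}. So FIRST(P) = {epsilon}.
FIRST(R): from R→T R P we get {a}; from R→epsilon we get {epsilon}. So FIRST(R) = {epsilon, a}.
FOLLOW(T) includes $ since T is the start symbol.
FOLLOW(R): in T→a P R z, R is followed by z with FIRST {z}; in R→T R P, R is followed by P with FIRST {epsilon}; in R→T R P, the suffix after R is nullable (adds nothing new). Thus FOLLOW(R) = {z}.
For R → T R P: FIRST(T R P) = {a}, so it goes in M[R, t] for t ∈ {a}.
For R → epsilon: FIRST(epsilon) = {epsilon}, so it goes in M[R, t] for t ∈ {}; since epsilon ∈ FIRST, also for every t ∈ FOLLOW(R) = {z}.
None of these place a production in M[R, $].

none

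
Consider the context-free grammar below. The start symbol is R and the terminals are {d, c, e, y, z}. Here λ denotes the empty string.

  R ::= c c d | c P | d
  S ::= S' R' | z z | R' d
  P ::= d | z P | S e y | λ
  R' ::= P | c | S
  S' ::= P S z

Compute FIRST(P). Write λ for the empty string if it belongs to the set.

FIRST(R): from R::=c c d we get {c}; from R::=c P we get {c}; from R::=d we get {d}. So FIRST(R) = {c, d}.
FIRST(S): from S::=S' R' we get {c, d, z}; from S::=z z we get {z}; from S::=R' d we get {c, d, z}. So FIRST(S) = {c, d, z}.
FIRST(P): from P::=d we get {d}; from P::=z P we get {z}; from P::=S e y we get {c, d, z}; from P::=λ we get {λ}. So FIRST(P) = {λ, c, d, z}.
FIRST(R'): from R'::=P we get {λ, c, d, z}; from R'::=c we get {c}; from R'::=S we get {c, d, z}. So FIRST(R') = {λ, c, d, z}.
FIRST(S'): from S'::=P S z we get {c, d, z}. So FIRST(S') = {c, d, z}.

{λ, c, d, z}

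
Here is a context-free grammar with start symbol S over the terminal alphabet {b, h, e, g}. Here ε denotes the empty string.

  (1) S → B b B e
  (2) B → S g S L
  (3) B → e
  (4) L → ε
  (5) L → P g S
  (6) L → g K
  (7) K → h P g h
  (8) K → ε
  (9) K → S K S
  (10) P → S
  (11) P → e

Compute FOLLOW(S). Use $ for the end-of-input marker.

FIRST(S) = {e}  (via B b B e)
FIRST(B) = {e}  (via S g S L)
FIRST(K) = {ε, e, h}  (via S K S)
FIRST(P) = {e}  (via S)
FIRST(L) = {ε, e, g}  (via P g S)
FOLLOW(S) includes $ since S is the start symbol.
FOLLOW(B): in S→B b B e (occurrence 1), B is followed by b B e with FIRST {b}; in S→B b B e (occurrence 2), B is followed by e with FIRST {e}. Thus FOLLOW(B) = {b, e}.
FOLLOW(L): in B→S g S L, the suffix after L is empty, so FOLLOW(L) ⊇ FOLLOW(B) = {b, e}. Thus FOLLOW(L) = {b, e}.
FOLLOW(K): in L→g K, the suffix after K is empty, so FOLLOW(K) ⊇ FOLLOW(L) = {b, e}; in K→S K S, K is followed by S with FIRST {e}. Thus FOLLOW(K) = {b, e}.
FOLLOW(P): in L→P g S, P is followed by g S with FIRST {g}; in K→h P g h, P is followed by g h with FIRST {g}. Thus FOLLOW(P) = {g}.
FOLLOW(S): in B→S g S L (occurrence 1), S is followed by g S L with FIRST {g}; in B→S g S L (occurrence 2), S is followed by L with FIRST {ε, e, g}; in B→S g S L (occurrence 2), the suffix after S is nullable, so FOLLOW(S) ⊇ FOLLOW(B) = {b, e}; in L→P g S, the suffix after S is empty, so FOLLOW(S) ⊇ FOLLOW(L) = {b, e}; in K→S K S (occurrence 1), S is followed by K S with FIRST {e, h}; in K→S K S (occurrence 2), the suffix after S is empty, so FOLLOW(S) ⊇ FOLLOW(K) = {b, e}; in P→S, the suffix after S is empty, so FOLLOW(S) ⊇ FOLLOW(P) = {g}. Thus FOLLOW(S) = {$, b, e, g, h}.

{$, b, e, g, h}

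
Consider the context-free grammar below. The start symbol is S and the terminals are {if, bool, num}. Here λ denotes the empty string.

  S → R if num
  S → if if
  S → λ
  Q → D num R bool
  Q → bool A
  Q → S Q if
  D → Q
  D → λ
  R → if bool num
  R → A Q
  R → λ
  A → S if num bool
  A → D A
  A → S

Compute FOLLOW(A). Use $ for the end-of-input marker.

FIRST(S): from S→R if num we get {bool, if, num}; from S→if if we get {if}; from S→λ we get {λ}. So FIRST(S) = {λ, bool, if, num}.
FIRST(Q): from Q→D num R bool we get {bool, if, num}; from Q→bool A we get {bool}; from Q→S Q if we get {bool, if, num}. So FIRST(Q) = {bool, if, num}.
FIRST(D): from D→Q we get {bool, if, num}; from D→λ we get {λ}. So FIRST(D) = {λ, bool, if, num}.
FIRST(A): from A→S if num bool we get {bool, if, num}; from A→D A we get {λ, bool, if, num}; from A→S we get {λ, bool, if, num}. So FIRST(A) = {λ, bool, if, num}.
FIRST(R): from R→if bool num we get {if}; from R→A Q we get {bool, if, num}; from R→λ we get {λ}. So FIRST(R) = {λ, bool, if, num}.
FOLLOW(S) includes $ since S is the start symbol.
FOLLOW(R): in S→R if num, R is followed by if num with FIRST {if}; in Q→D num R bool, R is followed by bool with FIRST {bool}. Thus FOLLOW(R) = {bool, if}.
FOLLOW(S): in Q→S Q if, S is followed by Q if with FIRST {bool, if, num}; in A→S if num bool, S is followed by if num bool with FIRST {if}; in A→S, the suffix after S is empty, so FOLLOW(S) ⊇ FOLLOW(A) = {bool, if, num}. Thus FOLLOW(S) = {$, bool, if, num}.
FOLLOW(Q): in Q→S Q if, Q is followed by if with FIRST {if}; in D→Q, the suffix after Q is empty, so FOLLOW(Q) ⊇ FOLLOW(D) = {bool, if, num}; in R→A Q, the suffix after Q is empty, so FOLLOW(Q) ⊇ FOLLOW(R) = {bool, if}. Thus FOLLOW(Q) = {bool, if, num}.
FOLLOW(A): in Q→bool A, the suffix after A is empty, so FOLLOW(A) ⊇ FOLLOW(Q) = {bool, if, num}; in R→A Q, A is followed by Q with FIRST {bool, if, num}; in A→D A, the suffix after A is empty (adds nothing new). Thus FOLLOW(A) = {bool, if, num}.
FOLLOW(D): in Q→D num R bool, D is followed by num R bool with FIRST {num}; in A→D A, D is followed by A with FIRST {λ, bool, if, num}; in A→D A, the suffix after D is nullable, so FOLLOW(D) ⊇ FOLLOW(A) = {bool, if, num}. Thus FOLLOW(D) = {bool, if, num}.

{bool, if, num}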